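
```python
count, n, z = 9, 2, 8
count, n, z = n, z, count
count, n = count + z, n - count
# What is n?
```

Trace:
`count, n, z = 9, 2, 8` → count = 9; n = 2; z = 8
`count, n, z = n, z, count` → count = 2; n = 8; z = 9
`count, n = count + z, n - count` → count = 11; n = 6
So n = 6

Answer: 6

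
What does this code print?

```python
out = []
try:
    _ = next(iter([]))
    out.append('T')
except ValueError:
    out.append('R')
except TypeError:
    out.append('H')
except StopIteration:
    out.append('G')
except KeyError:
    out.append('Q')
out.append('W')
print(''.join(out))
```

Execution trace: 'G' (except StopIteration) → 'W' (after the try/except). Output: GW

Answer: GW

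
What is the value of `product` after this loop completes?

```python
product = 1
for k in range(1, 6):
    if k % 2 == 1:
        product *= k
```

Product of odd numbers 1 to 5
`product` takes the values: 1 → 3 → 15

Answer: 15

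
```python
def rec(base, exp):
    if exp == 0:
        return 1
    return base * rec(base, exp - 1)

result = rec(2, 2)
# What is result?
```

rec(2, 2) = 2 * 2 = 4

Answer: 4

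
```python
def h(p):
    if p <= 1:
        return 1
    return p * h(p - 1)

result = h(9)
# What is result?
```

h(9) = 9 * 8 * 7 * 6 * 5 * 4 * 3 * 2 * 1 = 362880

Answer: 362880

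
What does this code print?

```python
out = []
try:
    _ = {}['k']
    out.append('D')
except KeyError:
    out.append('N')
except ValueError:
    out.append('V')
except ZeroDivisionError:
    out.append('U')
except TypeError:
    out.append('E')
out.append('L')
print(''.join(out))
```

Execution trace: 'N' (except KeyError) → 'L' (after the try/except). Output: NL

Answer: NL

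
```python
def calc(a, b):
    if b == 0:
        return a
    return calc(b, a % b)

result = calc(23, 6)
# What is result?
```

calc(23, 6) -> calc(6, 5) -> calc(5, 1) -> calc(1, 0) -> 1

Answer: 1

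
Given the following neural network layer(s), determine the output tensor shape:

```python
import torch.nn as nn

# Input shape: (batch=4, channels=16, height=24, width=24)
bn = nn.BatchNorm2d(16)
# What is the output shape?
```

Input: (4, 16, 24, 24) -> Output: (4, 16, 24, 24)

Answer: (4, 16, 24, 24)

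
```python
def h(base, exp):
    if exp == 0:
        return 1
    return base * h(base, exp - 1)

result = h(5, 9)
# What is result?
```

h(5, 9) = 5 * 5 * 5 * 5 * 5 * 5 * 5 * 5 * 5 = 1953125

Answer: 1953125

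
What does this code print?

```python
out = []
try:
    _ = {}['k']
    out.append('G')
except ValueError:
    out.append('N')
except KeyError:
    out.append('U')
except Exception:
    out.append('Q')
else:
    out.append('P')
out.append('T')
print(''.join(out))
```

Execution trace: 'U' (except KeyError) → 'T' (after the try/except). Output: UT

Answer: UT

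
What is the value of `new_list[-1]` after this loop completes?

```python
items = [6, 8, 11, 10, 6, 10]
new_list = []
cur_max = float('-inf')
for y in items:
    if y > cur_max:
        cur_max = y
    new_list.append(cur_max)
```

Running max ends at 11
`new_list` takes the values: [] → [6] → [6, 8] → [6, 8, 11] → [6, 8, 11, 11] → [6, 8, 11, 11, 11] → [6, 8, 11, 11, 11, 11]
So `new_list[-1]` = 11

Answer: 11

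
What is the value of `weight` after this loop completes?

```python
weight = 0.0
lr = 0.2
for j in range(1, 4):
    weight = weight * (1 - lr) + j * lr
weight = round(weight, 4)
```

Moving average with lr=0.2
`weight` takes the values: 0.0 → 0.2 → 0.56 → 1.048

Answer: 1.048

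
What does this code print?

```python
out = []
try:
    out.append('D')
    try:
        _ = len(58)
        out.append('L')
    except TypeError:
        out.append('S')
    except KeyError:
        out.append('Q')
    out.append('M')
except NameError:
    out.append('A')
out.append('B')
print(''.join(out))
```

Execution trace: 'D' (try body) → 'S' (inner except TypeError) → 'M' (try body, no exception) → 'B' (after the try/except). Output: DSMB

Answer: DSMB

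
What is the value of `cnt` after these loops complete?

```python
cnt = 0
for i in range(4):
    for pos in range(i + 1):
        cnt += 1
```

Triangle: 1 + 2 + ... + 4
`cnt` takes the values: 0 → 1 → 2 → 3 → 4 → 5 → 6 → 7 → 8 → 9 → 10

Answer: 10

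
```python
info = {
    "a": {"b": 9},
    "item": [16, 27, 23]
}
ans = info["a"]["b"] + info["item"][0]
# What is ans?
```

Trace:
`info = { ...` → info = {'a': {'b': 9}, 'item': [16, 27, 23]}
`ans = info["a"]["b"] + info["item"][0]` → ans = 25
So ans = 25

Answer: 25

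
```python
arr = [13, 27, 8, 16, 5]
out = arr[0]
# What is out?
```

Trace:
`arr = [13, 27, 8, 16, 5]` → arr = [13, 27, 8, 16, 5]
`out = arr[0]` → out = 13
So out = 13

Answer: 13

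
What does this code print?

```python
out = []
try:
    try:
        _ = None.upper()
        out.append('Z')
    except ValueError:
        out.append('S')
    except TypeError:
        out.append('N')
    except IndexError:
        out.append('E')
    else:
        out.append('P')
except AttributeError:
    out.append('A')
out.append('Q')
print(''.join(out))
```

Execution trace: 'A' (outer except AttributeError) → 'Q' (after the try/except). Output: AQ

Answer: AQ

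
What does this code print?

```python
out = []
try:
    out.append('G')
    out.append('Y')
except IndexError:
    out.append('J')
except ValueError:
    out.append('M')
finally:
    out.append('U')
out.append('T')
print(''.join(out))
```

Execution trace: 'G' (try body) → 'Y' (try body, no exception) → 'U' (finally) → 'T' (after the try/except). Output: GYUT

Answer: GYUT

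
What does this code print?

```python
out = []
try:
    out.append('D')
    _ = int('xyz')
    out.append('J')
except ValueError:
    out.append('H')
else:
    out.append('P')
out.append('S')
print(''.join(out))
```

Execution trace: 'D' (try body) → 'H' (except ValueError) → 'S' (after the try/except). Output: DHS

Answer: DHS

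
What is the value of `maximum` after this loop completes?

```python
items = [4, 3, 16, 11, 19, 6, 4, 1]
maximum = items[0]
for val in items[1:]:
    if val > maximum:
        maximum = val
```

Maximum of [4, 3, 16, 11, 19, 6, 4, 1]
`maximum` takes the values: 4 → 16 → 19

Answer: 19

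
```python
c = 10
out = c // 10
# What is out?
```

Trace:
`c = 10` → c = 10
`out = c // 10` → out = 1
So out = 1

Answer: 1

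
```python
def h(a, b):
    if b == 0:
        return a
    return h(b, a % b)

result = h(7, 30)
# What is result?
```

h(7, 30) -> h(30, 7) -> h(7, 2) -> h(2, 1) -> h(1, 0) -> 1

Answer: 1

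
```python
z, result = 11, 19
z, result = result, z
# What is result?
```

Trace:
`z, result = 11, 19` → z = 11; result = 19
`z, result = result, z` → z = 19; result = 11
So result = 11

Answer: 11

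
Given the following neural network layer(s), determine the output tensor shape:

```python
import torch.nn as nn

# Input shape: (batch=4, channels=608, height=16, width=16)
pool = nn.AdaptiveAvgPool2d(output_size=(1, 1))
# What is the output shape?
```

Input: (4, 608, 16, 16) -> Output: (4, 608, 1, 1)

Answer: (4, 608, 1, 1)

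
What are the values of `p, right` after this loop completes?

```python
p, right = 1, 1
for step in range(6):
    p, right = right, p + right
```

Fibonacci: after 6 iterations
`p, right` takes the values: (1, 1) → (1, 2) → (2, 3) → (3, 5) → (5, 8) → (8, 13) → (13, 21)

Answer: 13, 21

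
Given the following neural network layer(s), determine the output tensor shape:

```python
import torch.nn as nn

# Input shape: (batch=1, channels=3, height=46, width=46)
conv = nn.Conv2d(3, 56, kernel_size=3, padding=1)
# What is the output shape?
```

Input: (1, 3, 46, 46) -> Output: (1, 56, 46, 46)

Answer: (1, 56, 46, 46)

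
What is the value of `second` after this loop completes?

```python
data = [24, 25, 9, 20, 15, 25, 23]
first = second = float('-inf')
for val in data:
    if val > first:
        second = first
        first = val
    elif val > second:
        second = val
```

Second largest (with repeats) in [24, 25, 9, 20, 15, 25, 23]
`second` takes the values: -inf → 24 → 25

Answer: 25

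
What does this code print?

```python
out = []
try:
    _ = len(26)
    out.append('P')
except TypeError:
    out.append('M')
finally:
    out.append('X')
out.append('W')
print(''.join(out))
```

Execution trace: 'M' (except TypeError) → 'X' (finally) → 'W' (after the try/except). Output: MXW

Answer: MXW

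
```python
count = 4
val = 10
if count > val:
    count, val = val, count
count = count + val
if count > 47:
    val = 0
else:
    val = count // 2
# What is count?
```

Trace:
`count = 4` → count = 4
`val = 10` → val = 10
`if count > val: ...` → count > val is False → no variable changes
`count = count + val` → count = 14
`if count > 47: ...` → count > 47 is False, take else branch → val = 7
So count = 14

Answer: 14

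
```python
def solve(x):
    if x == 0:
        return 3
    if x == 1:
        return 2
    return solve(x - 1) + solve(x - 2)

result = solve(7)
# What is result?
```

Build up from base cases: solve(0)=3, solve(1)=2, solve(2)=5, solve(3)=7, solve(4)=12, solve(5)=19, solve(6)=31, ..., solve(7)=50

Answer: 50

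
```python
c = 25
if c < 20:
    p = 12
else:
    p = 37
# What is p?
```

Trace:
`c = 25` → c = 25
`if c < 20: ...` → c < 20 is False, take else branch → p = 37
So p = 37

Answer: 37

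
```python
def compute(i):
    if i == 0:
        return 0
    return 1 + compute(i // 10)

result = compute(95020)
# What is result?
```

Count of digits of 95020: 5

Answer: 5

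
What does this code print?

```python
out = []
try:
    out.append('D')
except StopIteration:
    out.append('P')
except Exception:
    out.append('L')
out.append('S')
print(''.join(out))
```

Execution trace: 'D' (try body, no exception) → 'S' (after the try/except). Output: DS

Answer: DS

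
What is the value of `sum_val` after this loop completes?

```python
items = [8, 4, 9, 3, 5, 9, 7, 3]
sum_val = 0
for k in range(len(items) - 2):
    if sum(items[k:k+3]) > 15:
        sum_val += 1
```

Count windows with sum > 15
`sum_val` takes the values: 0 → 1 → 2 → 3 → 4 → 5 → 6

Answer: 6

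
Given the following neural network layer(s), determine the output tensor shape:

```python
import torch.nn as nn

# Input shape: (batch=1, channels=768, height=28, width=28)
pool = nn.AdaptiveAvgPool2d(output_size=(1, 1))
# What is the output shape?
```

Input: (1, 768, 28, 28) -> Output: (1, 768, 1, 1)

Answer: (1, 768, 1, 1)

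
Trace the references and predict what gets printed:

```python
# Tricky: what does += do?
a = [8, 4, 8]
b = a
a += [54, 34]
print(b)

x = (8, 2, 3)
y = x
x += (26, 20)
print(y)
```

Key concept: += behavior differs for mutable vs immutable.
Step by step:
`a = [8, 4, 8]` → a = [8, 4, 8]
`b = a` → b = [8, 4, 8] (same object as a)
`a += [54, 34]` → a = [8, 4, 8, 54, 34] (same object as b); b = [8, 4, 8, 54, 34] (same object as a)
`print(b)` → prints [8, 4, 8, 54, 34]
`x = (8, 2, 3)` → x = (8, 2, 3)
`y = x` → y = (8, 2, 3)
`x += (26, 20)` → x = (8, 2, 3, 26, 20)
`print(y)` → prints (8, 2, 3)

Answer:
[8, 4, 8, 54, 34]
(8, 2, 3)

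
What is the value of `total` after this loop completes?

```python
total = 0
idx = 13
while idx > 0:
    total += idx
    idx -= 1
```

Sum 13 down to 1
`total` takes the values: 0 → 13 → 25 → 36 → 46 → 55 → 63 → 70 → 76 → 81 → 85 → 88 → 90 → 91

Answer: 91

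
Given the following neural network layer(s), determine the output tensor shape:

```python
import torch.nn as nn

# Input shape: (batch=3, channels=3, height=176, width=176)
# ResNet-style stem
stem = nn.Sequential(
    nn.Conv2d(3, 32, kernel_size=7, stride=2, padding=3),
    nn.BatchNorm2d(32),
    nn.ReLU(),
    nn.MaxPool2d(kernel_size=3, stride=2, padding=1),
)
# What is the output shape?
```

Input: (3, 3, 176, 176) -> after Conv2d 7x7 stride=2: (3, 32, 88, 88) -> Output: (3, 32, 44, 44)

Answer: (3, 32, 44, 44)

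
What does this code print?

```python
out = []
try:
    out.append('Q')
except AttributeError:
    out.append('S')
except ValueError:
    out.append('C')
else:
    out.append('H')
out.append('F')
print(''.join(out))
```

Execution trace: 'Q' (try body, no exception) → 'H' (else) → 'F' (after the try/except). Output: QHF

Answer: QHF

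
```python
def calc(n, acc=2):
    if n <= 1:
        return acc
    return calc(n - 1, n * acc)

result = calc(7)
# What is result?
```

Accumulator trace (n, acc): (7, 2) -> (6, 14) -> (5, 84) -> (4, 420) -> (3, 1680) -> (2, 5040) -> (1, 10080) -> return 10080

Answer: 10080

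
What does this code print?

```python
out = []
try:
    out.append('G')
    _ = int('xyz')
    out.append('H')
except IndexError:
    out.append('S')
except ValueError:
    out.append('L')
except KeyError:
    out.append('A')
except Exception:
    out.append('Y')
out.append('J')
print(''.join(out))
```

Execution trace: 'G' (try body) → 'L' (except ValueError) → 'J' (after the try/except). Output: GLJ

Answer: GLJ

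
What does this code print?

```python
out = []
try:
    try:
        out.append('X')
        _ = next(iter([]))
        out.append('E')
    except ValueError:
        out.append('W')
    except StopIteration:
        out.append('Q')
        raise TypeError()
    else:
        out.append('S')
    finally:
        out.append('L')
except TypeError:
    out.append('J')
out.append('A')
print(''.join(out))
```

Execution trace: 'X' (inner try body) → 'Q' (inner except StopIteration) → 'L' (inner finally) → 'J' (outer except TypeError) → 'A' (after the try/except). Output: XQLJA

Answer: XQLJA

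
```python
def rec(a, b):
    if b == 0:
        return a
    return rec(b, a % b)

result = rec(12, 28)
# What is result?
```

rec(12, 28) -> rec(28, 12) -> rec(12, 4) -> rec(4, 0) -> 4

Answer: 4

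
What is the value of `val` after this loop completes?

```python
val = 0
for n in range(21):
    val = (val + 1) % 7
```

Increment mod 7, 21 times = 0
`val` takes the values: 0 → 1 → 2 → 3 → 4 → 5 → 6 → 0 → 1 → 2 → 3 → 4 → 5 → 6 → 0 → 1 → 2 → 3 → 4 → 5 → 6 → 0

Answer: 0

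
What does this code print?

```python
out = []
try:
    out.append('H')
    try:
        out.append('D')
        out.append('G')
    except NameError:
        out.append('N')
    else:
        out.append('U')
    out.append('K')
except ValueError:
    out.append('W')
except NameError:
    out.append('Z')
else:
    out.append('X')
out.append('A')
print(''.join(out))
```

Execution trace: 'H' (try body) → 'D' (inner try body) → 'G' (inner try body, no exception) → 'U' (inner else) → 'K' (try body, no exception) → 'X' (else) → 'A' (after the try/except). Output: HDGUKXA

Answer: HDGUKXA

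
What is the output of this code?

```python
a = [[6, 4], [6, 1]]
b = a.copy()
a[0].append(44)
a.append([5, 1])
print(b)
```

Key concept: shallow copy with nested lists.
Step by step:
`a = [[6, 4], [6, 1]]` → a = [[6, 4], [6, 1]]
`b = a.copy()` → b = [[6, 4], [6, 1]]
`a[0].append(44)` → a = [[6, 4, 44], [6, 1]]; b = [[6, 4, 44], [6, 1]]
`a.append([5, 1])` → a = [[6, 4, 44], [6, 1], [5, 1]]
`print(b)` → prints [[6, 4, 44], [6, 1]]

Answer: [[6, 4, 44], [6, 1]]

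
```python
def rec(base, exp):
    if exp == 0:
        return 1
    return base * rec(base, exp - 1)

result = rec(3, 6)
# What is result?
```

rec(3, 6) = 3 * 3 * 3 * 3 * 3 * 3 = 729

Answer: 729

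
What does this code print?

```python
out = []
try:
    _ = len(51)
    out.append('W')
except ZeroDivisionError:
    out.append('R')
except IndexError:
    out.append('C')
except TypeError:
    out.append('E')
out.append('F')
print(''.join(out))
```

Execution trace: 'E' (except TypeError) → 'F' (after the try/except). Output: EF

Answer: EF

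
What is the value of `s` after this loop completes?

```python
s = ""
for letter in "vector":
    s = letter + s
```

Reverse 'vector'
`s` takes the values: "" → "v" → "ev" → "cev" → "tcev" → "otcev" → "rotcev"

Answer: "rotcev"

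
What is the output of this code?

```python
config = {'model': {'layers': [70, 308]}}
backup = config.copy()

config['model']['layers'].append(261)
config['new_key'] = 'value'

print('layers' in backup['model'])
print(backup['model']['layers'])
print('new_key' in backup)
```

Key concept: shallow copy gotcha with nested dict.
Step by step:
`config = {'model': {'layers': [70, 308]}}` → config = {'model': {'layers': [70, 308]}}
`backup = config.copy()` → backup = {'model': {'layers': [70, 308]}}
`config['model']['layers'].append(261)` → config = {'model': {'layers': [70, 308, 261]}}; backup = {'model': {'layers': [70, 308, 261]}}
`config['new_key'] = 'value'` → config = {'model': {'layers': [70, 308, 261]}, 'new_key': 'value'}
`print('layers' in backup['model'])` → prints True
`print(backup['model']['layers'])` → prints [70, 308, 261]
`print('new_key' in backup)` → prints False

Answer:
True
[70, 308, 261]
False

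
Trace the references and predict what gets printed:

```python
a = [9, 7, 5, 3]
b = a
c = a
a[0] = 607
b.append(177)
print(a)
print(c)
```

Key concept: multiple aliases.
Step by step:
`a = [9, 7, 5, 3]` → a = [9, 7, 5, 3]
`b = a` → b = [9, 7, 5, 3] (same object as a)
`c = a` → c = [9, 7, 5, 3] (same object as a, b)
`a[0] = 607` → a = [607, 7, 5, 3] (same object as b, c); b = [607, 7, 5, 3] (same object as a, c); c = [607, 7, 5, 3] (same object as a, b)
`b.append(177)` → a = [607, 7, 5, 3, 177] (same object as b, c); b = [607, 7, 5, 3, 177] (same object as a, c); c = [607, 7, 5, 3, 177] (same object as a, b)
`print(a)` → prints [607, 7, 5, 3, 177]
`print(c)` → prints [607, 7, 5, 3, 177]

Answer:
[607, 7, 5, 3, 177]
[607, 7, 5, 3, 177]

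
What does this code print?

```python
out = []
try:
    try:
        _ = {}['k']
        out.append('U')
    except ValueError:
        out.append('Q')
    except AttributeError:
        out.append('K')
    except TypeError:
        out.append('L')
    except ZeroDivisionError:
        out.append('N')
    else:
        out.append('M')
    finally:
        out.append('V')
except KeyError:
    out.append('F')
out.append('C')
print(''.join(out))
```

Execution trace: 'V' (finally) → 'F' (outer except KeyError) → 'C' (after the try/except). Output: VFC

Answer: VFC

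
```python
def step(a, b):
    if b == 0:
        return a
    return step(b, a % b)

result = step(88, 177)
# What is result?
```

step(88, 177) -> step(177, 88) -> step(88, 1) -> step(1, 0) -> 1

Answer: 1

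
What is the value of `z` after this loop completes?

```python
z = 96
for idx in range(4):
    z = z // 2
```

Halve 4 times: 96 // 2^4 = 6
`z` takes the values: 96 → 48 → 24 → 12 → 6

Answer: 6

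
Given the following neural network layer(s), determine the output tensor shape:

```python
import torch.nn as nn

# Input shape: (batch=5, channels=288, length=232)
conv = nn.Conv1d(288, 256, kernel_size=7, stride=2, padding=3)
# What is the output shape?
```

Input: (5, 288, 232) -> Output: (5, 256, 116)

Answer: (5, 256, 116)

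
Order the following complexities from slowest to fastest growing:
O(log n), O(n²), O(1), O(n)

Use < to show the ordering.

Ordered by growth rate: O(1) < O(log n) < O(n) < O(n²)

Answer: O(1) < O(log n) < O(n) < O(n²)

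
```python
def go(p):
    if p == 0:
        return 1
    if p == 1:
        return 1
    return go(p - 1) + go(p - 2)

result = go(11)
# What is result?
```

Build up from base cases: go(0)=1, go(1)=1, go(2)=2, go(3)=3, go(4)=5, go(5)=8, go(6)=13, ..., go(11)=144

Answer: 144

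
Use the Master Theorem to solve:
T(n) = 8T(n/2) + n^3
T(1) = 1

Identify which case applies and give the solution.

a=8, b=2, f(n)=n^3. log_2(8) = 3. Since c=3 = 3, Case 2 applies: T(n) = Θ(n^log_b(a) · log n) = O(n^3 log n).

Answer: O(n^3 log n) - Case 2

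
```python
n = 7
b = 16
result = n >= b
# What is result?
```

Trace:
`n = 7` → n = 7
`b = 16` → b = 16
`result = n >= b` → result = False
So result = False

Answer: False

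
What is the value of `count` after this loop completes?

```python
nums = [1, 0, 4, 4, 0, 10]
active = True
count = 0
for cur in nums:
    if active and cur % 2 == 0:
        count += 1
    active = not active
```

Count even values at even positions
`count` takes the values: 0 → 1 → 2

Answer: 2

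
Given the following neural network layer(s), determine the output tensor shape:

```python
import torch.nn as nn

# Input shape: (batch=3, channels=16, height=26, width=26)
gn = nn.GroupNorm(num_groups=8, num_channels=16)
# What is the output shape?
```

Input: (3, 16, 26, 26) -> Output: (3, 16, 26, 26)

Answer: (3, 16, 26, 26)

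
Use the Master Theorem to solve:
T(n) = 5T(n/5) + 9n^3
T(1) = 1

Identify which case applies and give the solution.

a=5, b=5, f(n)=9n^3. log_5(5) = 1. Since c=3 > 1 and the regularity condition holds (5(n/5)^3 = (5/5^3)n^3 with 5/5^3 < 1), Case 3 applies: T(n) = Θ(f(n)) = O(n^3).

Answer: O(n^3) - Case 3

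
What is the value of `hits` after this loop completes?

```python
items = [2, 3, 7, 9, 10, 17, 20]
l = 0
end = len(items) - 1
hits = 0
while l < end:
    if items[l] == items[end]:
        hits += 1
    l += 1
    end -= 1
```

Count matching pairs from ends
`hits` takes the values: 0

Answer: 0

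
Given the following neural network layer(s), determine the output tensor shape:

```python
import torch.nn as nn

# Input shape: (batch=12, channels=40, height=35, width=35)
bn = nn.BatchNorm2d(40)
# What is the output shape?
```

Input: (12, 40, 35, 35) -> Output: (12, 40, 35, 35)

Answer: (12, 40, 35, 35)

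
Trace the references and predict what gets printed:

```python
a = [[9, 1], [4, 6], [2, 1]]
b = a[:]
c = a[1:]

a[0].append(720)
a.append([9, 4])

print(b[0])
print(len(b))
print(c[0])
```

Key concept: slice with nested mutation.
Step by step:
`a = [[9, 1], [4, 6], [2, 1]]` → a = [[9, 1], [4, 6], [2, 1]]
`b = a[:]` → b = [[9, 1], [4, 6], [2, 1]]
`c = a[1:]` → c = [[4, 6], [2, 1]]
`a[0].append(720)` → a = [[9, 1, 720], [4, 6], [2, 1]]; b = [[9, 1, 720], [4, 6], [2, 1]]
`a.append([9, 4])` → a = [[9, 1, 720], [4, 6], [2, 1], [9, 4]]
`print(b[0])` → prints [9, 1, 720]
`print(len(b))` → prints 3
`print(c[0])` → prints [4, 6]

Answer:
[9, 1, 720]
3
[4, 6]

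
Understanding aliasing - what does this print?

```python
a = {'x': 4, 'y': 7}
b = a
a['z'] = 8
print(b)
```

Key concept: dict aliasing.
Step by step:
`a = {'x': 4, 'y': 7}` → a = {'x': 4, 'y': 7}
`b = a` → b = {'x': 4, 'y': 7} (same object as a)
`a['z'] = 8` → a = {'x': 4, 'y': 7, 'z': 8} (same object as b); b = {'x': 4, 'y': 7, 'z': 8} (same object as a)
`print(b)` → prints {'x': 4, 'y': 7, 'z': 8}

Answer: {'x': 4, 'y': 7, 'z': 8}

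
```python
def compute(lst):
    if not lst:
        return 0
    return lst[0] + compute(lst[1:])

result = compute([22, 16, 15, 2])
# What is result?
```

22 + 16 + 15 + 2 + 0 = 55

Answer: 55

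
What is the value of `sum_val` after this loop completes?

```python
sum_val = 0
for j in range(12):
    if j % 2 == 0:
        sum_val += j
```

Sum of even numbers 0 to 11
`sum_val` takes the values: 0 → 2 → 6 → 12 → 20 → 30

Answer: 30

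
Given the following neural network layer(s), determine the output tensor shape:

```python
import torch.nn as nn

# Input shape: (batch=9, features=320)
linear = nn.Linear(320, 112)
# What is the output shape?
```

Input: (9, 320) -> Output: (9, 112)

Answer: (9, 112)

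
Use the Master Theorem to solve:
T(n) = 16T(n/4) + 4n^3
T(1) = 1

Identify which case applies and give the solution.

a=16, b=4, f(n)=4n^3. log_4(16) = 2. Since c=3 > 2 and the regularity condition holds (16(n/4)^3 = (16/4^3)n^3 with 16/4^3 < 1), Case 3 applies: T(n) = Θ(f(n)) = O(n^3).

Answer: O(n^3) - Case 3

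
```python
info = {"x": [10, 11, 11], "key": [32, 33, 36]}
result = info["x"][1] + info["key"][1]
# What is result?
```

Trace:
`info = {"x": [10, 11, 11], "key": [32, 33, 36]}` → info = {'x': [10, 11, 11], 'key': [32, 33, 36]}
`result = info["x"][1] + info["key"][1]` → result = 44
So result = 44

Answer: 44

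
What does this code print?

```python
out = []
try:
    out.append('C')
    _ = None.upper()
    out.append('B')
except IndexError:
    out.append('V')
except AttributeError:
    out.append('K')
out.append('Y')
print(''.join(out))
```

Execution trace: 'C' (try body) → 'K' (except AttributeError) → 'Y' (after the try/except). Output: CKY

Answer: CKY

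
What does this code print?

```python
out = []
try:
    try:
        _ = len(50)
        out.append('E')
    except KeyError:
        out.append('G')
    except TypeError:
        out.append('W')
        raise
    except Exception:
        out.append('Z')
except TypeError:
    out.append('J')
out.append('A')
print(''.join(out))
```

Execution trace: 'W' (inner except TypeError) → 'J' (outer except TypeError) → 'A' (after the try/except). Output: WJA

Answer: WJA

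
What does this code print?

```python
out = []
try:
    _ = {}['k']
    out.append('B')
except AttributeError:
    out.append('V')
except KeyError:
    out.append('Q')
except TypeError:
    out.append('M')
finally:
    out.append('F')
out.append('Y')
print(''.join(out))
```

Execution trace: 'Q' (except KeyError) → 'F' (finally) → 'Y' (after the try/except). Output: QFY

Answer: QFY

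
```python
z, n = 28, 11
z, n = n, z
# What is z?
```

Trace:
`z, n = 28, 11` → z = 28; n = 11
`z, n = n, z` → z = 11; n = 28
So z = 11

Answer: 11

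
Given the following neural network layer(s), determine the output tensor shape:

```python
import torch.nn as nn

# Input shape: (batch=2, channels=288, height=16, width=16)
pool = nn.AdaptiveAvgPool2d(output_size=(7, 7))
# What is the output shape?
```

Input: (2, 288, 16, 16) -> Output: (2, 288, 7, 7)

Answer: (2, 288, 7, 7)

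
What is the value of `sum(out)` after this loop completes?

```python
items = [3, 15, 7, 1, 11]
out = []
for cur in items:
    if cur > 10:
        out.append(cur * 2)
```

Sum of doubled values > 10
`out` takes the values: [] → [30] → [30, 22]
So `sum(out)` = 52

Answer: 52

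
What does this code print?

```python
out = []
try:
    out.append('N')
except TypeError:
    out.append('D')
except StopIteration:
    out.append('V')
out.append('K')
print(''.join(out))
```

Execution trace: 'N' (try body, no exception) → 'K' (after the try/except). Output: NK

Answer: NK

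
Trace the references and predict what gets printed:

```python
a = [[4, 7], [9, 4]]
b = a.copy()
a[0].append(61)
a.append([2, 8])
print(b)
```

Key concept: shallow copy with nested lists.
Step by step:
`a = [[4, 7], [9, 4]]` → a = [[4, 7], [9, 4]]
`b = a.copy()` → b = [[4, 7], [9, 4]]
`a[0].append(61)` → a = [[4, 7, 61], [9, 4]]; b = [[4, 7, 61], [9, 4]]
`a.append([2, 8])` → a = [[4, 7, 61], [9, 4], [2, 8]]
`print(b)` → prints [[4, 7, 61], [9, 4]]

Answer: [[4, 7, 61], [9, 4]]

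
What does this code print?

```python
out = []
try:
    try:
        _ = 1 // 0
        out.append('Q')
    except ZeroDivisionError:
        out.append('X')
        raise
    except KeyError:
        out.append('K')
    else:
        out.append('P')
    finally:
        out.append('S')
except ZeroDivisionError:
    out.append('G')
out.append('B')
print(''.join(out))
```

Execution trace: 'X' (except ZeroDivisionError) → 'S' (finally) → 'G' (outer except ZeroDivisionError) → 'B' (after the try/except). Output: XSGB

Answer: XSGB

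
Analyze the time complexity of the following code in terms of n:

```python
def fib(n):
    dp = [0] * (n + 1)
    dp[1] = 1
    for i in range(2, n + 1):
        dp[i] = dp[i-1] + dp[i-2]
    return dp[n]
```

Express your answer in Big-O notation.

This is Dynamic programming Fibonacci. Time complexity: O(n).

Answer: O(n)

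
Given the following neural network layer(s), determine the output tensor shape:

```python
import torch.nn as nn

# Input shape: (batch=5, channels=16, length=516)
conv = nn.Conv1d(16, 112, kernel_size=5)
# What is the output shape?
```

Input: (5, 16, 516) -> Output: (5, 112, 512)

Answer: (5, 112, 512)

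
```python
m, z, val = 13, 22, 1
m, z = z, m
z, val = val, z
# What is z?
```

Trace:
`m, z, val = 13, 22, 1` → m = 13; z = 22; val = 1
`m, z = z, m` → m = 22; z = 13
`z, val = val, z` → z = 1; val = 13
So z = 1

Answer: 1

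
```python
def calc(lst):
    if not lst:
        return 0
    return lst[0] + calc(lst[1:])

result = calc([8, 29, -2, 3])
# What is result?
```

8 + 29 + (-2) + 3 + 0 = 38

Answer: 38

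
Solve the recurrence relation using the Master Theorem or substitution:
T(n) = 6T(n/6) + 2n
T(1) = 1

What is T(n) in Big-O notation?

By Master Theorem: a=6, b=6, f(n)=2n. Since log_6(6) = 1 and f(n) = Θ(n^1), Case 2 applies. T(n) = O(n log n).

Answer: O(n log n)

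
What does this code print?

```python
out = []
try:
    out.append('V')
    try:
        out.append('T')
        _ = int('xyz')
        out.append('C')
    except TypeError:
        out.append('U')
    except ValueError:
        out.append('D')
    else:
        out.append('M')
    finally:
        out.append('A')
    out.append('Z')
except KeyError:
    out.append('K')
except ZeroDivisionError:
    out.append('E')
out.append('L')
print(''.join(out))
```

Execution trace: 'V' (try body) → 'T' (inner try body) → 'D' (inner except ValueError) → 'A' (inner finally) → 'Z' (try body, no exception) → 'L' (after the try/except). Output: VTDAZL

Answer: VTDAZL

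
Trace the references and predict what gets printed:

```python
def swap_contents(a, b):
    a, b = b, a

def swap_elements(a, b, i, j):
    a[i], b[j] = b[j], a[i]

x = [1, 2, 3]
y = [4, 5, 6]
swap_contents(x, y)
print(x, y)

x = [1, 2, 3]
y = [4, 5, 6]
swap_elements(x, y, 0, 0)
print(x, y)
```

Key concept: parameter rebinding vs mutation.
Step by step:
`x = [1, 2, 3]` → x = [1, 2, 3]
`y = [4, 5, 6]` → y = [4, 5, 6]
`swap_contents(x, y)` → no visible change to tracked variables
`print(x, y)` → prints [1, 2, 3] [4, 5, 6]
`x = [1, 2, 3]` → x = [1, 2, 3]
`y = [4, 5, 6]` → y = [4, 5, 6]
`swap_elements(x, y, 0, 0)` → x = [4, 2, 3]; y = [1, 5, 6]
`print(x, y)` → prints [4, 2, 3] [1, 5, 6]

Answer:
[1, 2, 3] [4, 5, 6]
[4, 2, 3] [1, 5, 6]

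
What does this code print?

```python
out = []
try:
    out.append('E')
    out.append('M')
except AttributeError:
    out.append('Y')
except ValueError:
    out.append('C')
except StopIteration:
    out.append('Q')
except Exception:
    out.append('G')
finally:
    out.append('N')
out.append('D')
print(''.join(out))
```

Execution trace: 'E' (try body) → 'M' (try body, no exception) → 'N' (finally) → 'D' (after the try/except). Output: EMND

Answer: EMND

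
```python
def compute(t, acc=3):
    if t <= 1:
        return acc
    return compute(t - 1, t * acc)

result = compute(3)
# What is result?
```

Accumulator trace (n, acc): (3, 3) -> (2, 9) -> (1, 18) -> return 18

Answer: 18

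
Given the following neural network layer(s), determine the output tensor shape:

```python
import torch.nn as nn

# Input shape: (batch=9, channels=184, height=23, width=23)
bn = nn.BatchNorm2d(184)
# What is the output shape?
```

Input: (9, 184, 23, 23) -> Output: (9, 184, 23, 23)

Answer: (9, 184, 23, 23)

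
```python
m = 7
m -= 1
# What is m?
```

Trace:
`m = 7` → m = 7
`m -= 1` → m = 6
So m = 6

Answer: 6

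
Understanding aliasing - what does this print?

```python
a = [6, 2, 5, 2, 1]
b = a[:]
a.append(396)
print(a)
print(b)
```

Key concept: slice [:] creates copy.
Step by step:
`a = [6, 2, 5, 2, 1]` → a = [6, 2, 5, 2, 1]
`b = a[:]` → b = [6, 2, 5, 2, 1]
`a.append(396)` → a = [6, 2, 5, 2, 1, 396]
`print(a)` → prints [6, 2, 5, 2, 1, 396]
`print(b)` → prints [6, 2, 5, 2, 1]

Answer:
[6, 2, 5, 2, 1, 396]
[6, 2, 5, 2, 1]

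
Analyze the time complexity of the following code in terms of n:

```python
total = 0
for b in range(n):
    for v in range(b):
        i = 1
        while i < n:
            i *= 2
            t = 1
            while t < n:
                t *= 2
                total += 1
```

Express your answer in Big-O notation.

Each loop level contributes: n × n × log n × log n. Multiplying the contributions gives O(n^2 log² n).

Answer: O(n^2 log² n)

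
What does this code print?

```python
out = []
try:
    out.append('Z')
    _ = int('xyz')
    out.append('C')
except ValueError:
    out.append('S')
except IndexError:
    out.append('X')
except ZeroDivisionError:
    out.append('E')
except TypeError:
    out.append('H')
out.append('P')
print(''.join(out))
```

Execution trace: 'Z' (try body) → 'S' (except ValueError) → 'P' (after the try/except). Output: ZSP

Answer: ZSP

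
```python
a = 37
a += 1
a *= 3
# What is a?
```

Trace:
`a = 37` → a = 37
`a += 1` → a = 38
`a *= 3` → a = 114
So a = 114

Answer: 114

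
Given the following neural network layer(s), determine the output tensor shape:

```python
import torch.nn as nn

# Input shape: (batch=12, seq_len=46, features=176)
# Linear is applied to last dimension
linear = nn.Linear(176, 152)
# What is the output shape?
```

Input: (12, 46, 176) -> Output: (12, 46, 152)

Answer: (12, 46, 152)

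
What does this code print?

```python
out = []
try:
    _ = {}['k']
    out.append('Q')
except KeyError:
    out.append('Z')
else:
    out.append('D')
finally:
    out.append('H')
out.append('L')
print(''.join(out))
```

Execution trace: 'Z' (except KeyError) → 'H' (finally) → 'L' (after the try/except). Output: ZHL

Answer: ZHL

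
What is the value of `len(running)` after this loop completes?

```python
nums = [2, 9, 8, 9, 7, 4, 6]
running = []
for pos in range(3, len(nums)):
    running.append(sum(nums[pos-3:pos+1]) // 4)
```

Number of 4-element averages
`running` takes the values: [] → [7] → [7, 8] → [7, 8, 7] → [7, 8, 7, 6]
So `len(running)` = 4

Answer: 4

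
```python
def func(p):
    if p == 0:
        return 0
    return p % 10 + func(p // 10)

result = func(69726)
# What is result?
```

Sum of digits of 69726: 6 + 2 + 7 + 9 + 6 = 30

Answer: 30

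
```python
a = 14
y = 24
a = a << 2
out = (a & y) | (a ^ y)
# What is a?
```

Trace:
`a = 14` → a = 14
`y = 24` → y = 24
`a = a << 2` → a = 56
`out = (a & y) | (a ^ y)` → out = 56
So a = 56

Answer: 56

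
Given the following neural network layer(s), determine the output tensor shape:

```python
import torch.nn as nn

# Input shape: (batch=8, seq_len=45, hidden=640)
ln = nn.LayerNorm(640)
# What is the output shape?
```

Input: (8, 45, 640) -> Output: (8, 45, 640)

Answer: (8, 45, 640)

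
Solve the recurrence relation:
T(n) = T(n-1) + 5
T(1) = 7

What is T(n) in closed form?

Unrolling: T(n) = T(1) + 5·(n-1) = 7 + 5(n-1) = 5n + 2.

Answer: T(n) = 5n + 2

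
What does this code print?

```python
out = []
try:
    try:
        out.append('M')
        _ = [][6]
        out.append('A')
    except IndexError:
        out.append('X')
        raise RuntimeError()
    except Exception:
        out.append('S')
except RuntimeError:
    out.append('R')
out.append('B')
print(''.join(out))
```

Execution trace: 'M' (try body) → 'X' (except IndexError) → 'R' (outer except RuntimeError) → 'B' (after the try/except). Output: MXRB

Answer: MXRB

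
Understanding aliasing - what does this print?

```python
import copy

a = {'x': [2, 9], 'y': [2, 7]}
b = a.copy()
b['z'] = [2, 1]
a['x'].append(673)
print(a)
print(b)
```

Key concept: shallow copy of dict with mutable values.
Step by step:
`a = {'x': [2, 9], 'y': [2, 7]}` → a = {'x': [2, 9], 'y': [2, 7]}
`b = a.copy()` → b = {'x': [2, 9], 'y': [2, 7]}
`b['z'] = [2, 1]` → b = {'x': [2, 9], 'y': [2, 7], 'z': [2, 1]}
`a['x'].append(673)` → a = {'x': [2, 9, 673], 'y': [2, 7]}; b = {'x': [2, 9, 673], 'y': [2, 7], 'z': [2, 1]}
`print(a)` → prints {'x': [2, 9, 673], 'y': [2, 7]}
`print(b)` → prints {'x': [2, 9, 673], 'y': [2, 7], 'z': [2, 1]}

Answer:
{'x': [2, 9, 673], 'y': [2, 7]}
{'x': [2, 9, 673], 'y': [2, 7], 'z': [2, 1]}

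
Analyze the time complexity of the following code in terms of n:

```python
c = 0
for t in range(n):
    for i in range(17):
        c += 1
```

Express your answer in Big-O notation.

Each loop level contributes: n × 1. Multiplying the contributions gives O(n).

Answer: O(n)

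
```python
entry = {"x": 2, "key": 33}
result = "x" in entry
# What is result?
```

Trace:
`entry = {"x": 2, "key": 33}` → entry = {'x': 2, 'key': 33}
`result = "x" in entry` → result = True
So result = True

Answer: True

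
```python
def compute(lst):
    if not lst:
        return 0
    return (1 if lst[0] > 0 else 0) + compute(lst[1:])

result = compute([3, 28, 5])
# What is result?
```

Count of positive elements in [3, 28, 5] = 3

Answer: 3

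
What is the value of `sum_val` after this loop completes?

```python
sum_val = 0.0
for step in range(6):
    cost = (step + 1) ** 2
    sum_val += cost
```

Sum of squared losses 1² + 2² + ... + 6²
`sum_val` takes the values: 0.0 → 1.0 → 5.0 → 14.0 → 30.0 → 55.0 → 91.0

Answer: 91.0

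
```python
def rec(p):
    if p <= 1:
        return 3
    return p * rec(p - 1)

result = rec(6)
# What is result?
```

rec(6) = 6 * 5 * 4 * 3 * 2 * 3 = 2160

Answer: 2160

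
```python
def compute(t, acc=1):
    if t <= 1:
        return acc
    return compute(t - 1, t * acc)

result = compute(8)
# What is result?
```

Accumulator trace (n, acc): (8, 1) -> (7, 8) -> (6, 56) -> (5, 336) -> (4, 1680) -> (3, 6720) -> (2, 20160) -> (1, 40320) -> return 40320

Answer: 40320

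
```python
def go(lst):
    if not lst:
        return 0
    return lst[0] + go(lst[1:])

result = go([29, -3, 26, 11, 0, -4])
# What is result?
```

29 + (-3) + 26 + 11 + 0 + (-4) + 0 = 59

Answer: 59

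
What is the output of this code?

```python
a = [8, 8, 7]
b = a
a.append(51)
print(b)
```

Key concept: basic list aliasing.
Step by step:
`a = [8, 8, 7]` → a = [8, 8, 7]
`b = a` → b = [8, 8, 7] (same object as a)
`a.append(51)` → a = [8, 8, 7, 51] (same object as b); b = [8, 8, 7, 51] (same object as a)
`print(b)` → prints [8, 8, 7, 51]

Answer: [8, 8, 7, 51]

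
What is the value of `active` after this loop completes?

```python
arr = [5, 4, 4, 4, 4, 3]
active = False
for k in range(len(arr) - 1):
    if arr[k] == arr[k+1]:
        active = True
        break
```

Check consecutive duplicates in [5, 4, 4, 4, 4, 3]
`active` takes the values: False → True

Answer: True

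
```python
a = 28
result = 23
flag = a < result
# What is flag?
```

Trace:
`a = 28` → a = 28
`result = 23` → result = 23
`flag = a < result` → flag = False
So flag = False

Answer: False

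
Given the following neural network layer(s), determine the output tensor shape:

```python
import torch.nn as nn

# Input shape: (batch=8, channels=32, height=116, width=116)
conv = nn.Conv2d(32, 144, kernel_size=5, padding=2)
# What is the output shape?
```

Input: (8, 32, 116, 116) -> Output: (8, 144, 116, 116)

Answer: (8, 144, 116, 116)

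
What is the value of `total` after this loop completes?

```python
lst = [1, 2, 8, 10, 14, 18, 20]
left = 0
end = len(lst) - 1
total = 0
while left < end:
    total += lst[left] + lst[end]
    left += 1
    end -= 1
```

Sum of pairs from ends
`total` takes the values: 0 → 21 → 41 → 63

Answer: 63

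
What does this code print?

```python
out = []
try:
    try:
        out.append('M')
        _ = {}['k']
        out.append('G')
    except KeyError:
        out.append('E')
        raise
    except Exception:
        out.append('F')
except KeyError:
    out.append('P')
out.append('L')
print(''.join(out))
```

Execution trace: 'M' (inner try body) → 'E' (inner except KeyError) → 'P' (outer except KeyError) → 'L' (after the try/except). Output: MEPL

Answer: MEPL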